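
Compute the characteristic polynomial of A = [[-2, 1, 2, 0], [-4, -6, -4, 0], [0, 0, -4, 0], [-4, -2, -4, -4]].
xI - A = [[x + 2, -1, -2, 0], [4, x + 6, 4, 0], [0, 0, x + 4, 0], [4, 2, 4, x + 4]].

Expanding det(xI - A) along the first row:
det(xI - A) = + (x + 2)·det([[x + 6, 4, 0], [0, x + 4, 0], [2, 4, x + 4]]) - (-1)·det([[4, 4, 0], [0, x + 4, 0], [4, 4, x + 4]]) + (-2)·det([[4, x + 6, 0], [0, 0, 0], [4, 2, x + 4]]) - (0)·det([[4, x + 6, 4], [0, 0, x + 4], [4, 2, 4]]).

Evaluating gives χ_A(x) = x^4 + 16x^3 + 96x^2 + 256x + 256 = (x + 4)^4.

χ_A(x) = (x + 4)^4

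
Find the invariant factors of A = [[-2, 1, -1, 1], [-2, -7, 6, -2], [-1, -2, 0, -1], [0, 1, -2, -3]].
(x + 3)^2, (x + 3)^2

The Jordan structure of A has elementary divisors (x + 3)^2, (x + 3)^2. Arranging the block sizes at each eigenvalue in decreasing order and taking row products gives the invariant factors.

Invariant factors (smallest first, each dividing the next): (x + 3)^2, (x + 3)^2.

Check: the last factor (x + 3)^2 is the minimal polynomial, and the product (x + 3)^4 is the characteristic polynomial.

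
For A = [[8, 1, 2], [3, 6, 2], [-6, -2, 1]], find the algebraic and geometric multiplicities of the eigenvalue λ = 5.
algebraic multiplicity 3, geometric multiplicity 2

The characteristic polynomial is (x - 5)^3, so the factor x - 5 appears with exponent 3: the algebraic multiplicity is 3.

rank(A - 5I) = 1, so the eigenspace has dimension 3 - 1 = 2: the geometric multiplicity is 2.

Since 2 < 3, A is not diagonalizable.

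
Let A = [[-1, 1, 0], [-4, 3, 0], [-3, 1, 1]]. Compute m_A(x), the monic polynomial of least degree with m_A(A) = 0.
The characteristic polynomial factors as (x - 1)^3. The minimal polynomial is ∏(x - λ)^{k_λ} where k_λ is the size of the largest Jordan block at λ.

For λ = 1: rank(A - I) = 2, and the largest Jordan block has size 3 (the smallest k with rank((A - I)^k) = rank((A - I)^(k+1))).

So m_A(x) = (x - 1)^3.

m_A(x) = (x - 1)^3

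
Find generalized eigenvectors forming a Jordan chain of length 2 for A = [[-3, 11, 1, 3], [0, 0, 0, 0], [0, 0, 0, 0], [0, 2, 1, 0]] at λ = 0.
We seek v_1 ∈ ker(A^2) \ ker(A), then set v_{i+1} = A v_i.

One such chain is v_1 = [[0, 0, 1, 0]]^T, v_2 = [[1, 0, 0, 1]]^T. Check: A v_2 = [[0, 0, 0, 0]]^T = 0.

v_1 = [[0, 0, 1, 0]]^T, v_2 = [[1, 0, 0, 1]]^T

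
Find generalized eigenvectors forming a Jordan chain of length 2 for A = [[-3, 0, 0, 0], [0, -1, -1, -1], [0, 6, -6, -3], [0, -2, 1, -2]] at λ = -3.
We seek v_1 ∈ ker((A + 3I)^2) \ ker(A + 3I), then set v_{i+1} = (A + 3I) v_i.

One such chain is v_1 = [[0, 1, 1, 0]]^T, v_2 = [[0, 1, 3, -1]]^T. Check: (A + 3I) v_2 = [[0, 0, 0, 0]]^T = 0.

v_1 = [[0, 1, 1, 0]]^T, v_2 = [[0, 1, 3, -1]]^T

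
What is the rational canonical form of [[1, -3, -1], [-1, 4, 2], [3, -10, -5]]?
The invariant factors of A (the non-unit diagonal entries of the Smith normal form of xI - A over ℚ[x]) are x^3 - x + 1, each dividing the next. The characteristic polynomial is their product, x^3 - x + 1.

The rational canonical form is the block-diagonal matrix of companion matrices C(f_i):
R = [[0, 0, -1], [1, 0, 1], [0, 1, 0]].

Note the characteristic polynomial does not split into linear factors over ℚ, so A has no Jordan form over ℚ; the rational canonical form exists over any field.

R = [[0, 0, -1], [1, 0, 1], [0, 1, 0]]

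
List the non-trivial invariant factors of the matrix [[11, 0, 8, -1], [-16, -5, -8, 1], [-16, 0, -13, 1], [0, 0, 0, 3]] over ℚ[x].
The Jordan structure of A has elementary divisors (x + 5), (x + 5), (x - 3)^2. Arranging the block sizes at each eigenvalue in decreasing order and taking row products gives the invariant factors.

Invariant factors (smallest first, each dividing the next): x + 5, (x - 3)^2(x + 5).

Check: the last factor (x - 3)^2(x + 5) is the minimal polynomial, and the product (x - 3)^2(x + 5)^2 is the characteristic polynomial.

x + 5, (x - 3)^2(x + 5)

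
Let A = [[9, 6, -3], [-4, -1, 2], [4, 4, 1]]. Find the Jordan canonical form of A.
J = [[3, 1, 0], [0, 3, 0], [0, 0, 3]]

The characteristic polynomial is det(xI - A) = (x - 3)^3, so the eigenvalues are 3 (algebraic multiplicity 3).

For λ = 3: rank(A - 3I) = 1, rank((A - 3I)^2) = 0. The eigenspace has dimension 3 - 1 = 2, so there are 2 Jordan blocks; the rank sequence gives block sizes [2, 1].

Assembling the blocks gives the Jordan form J above.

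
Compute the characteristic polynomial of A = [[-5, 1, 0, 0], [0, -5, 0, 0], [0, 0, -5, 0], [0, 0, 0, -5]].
xI - A = [[x + 5, -1, 0, 0], [0, x + 5, 0, 0], [0, 0, x + 5, 0], [0, 0, 0, x + 5]].

Expanding det(xI - A) along the first row:
det(xI - A) = + (x + 5)·det([[x + 5, 0, 0], [0, x + 5, 0], [0, 0, x + 5]]) - (-1)·det([[0, 0, 0], [0, x + 5, 0], [0, 0, x + 5]]) + (0)·det([[0, x + 5, 0], [0, 0, 0], [0, 0, x + 5]]) - (0)·det([[0, x + 5, 0], [0, 0, x + 5], [0, 0, 0]]).

Evaluating gives χ_A(x) = x^4 + 20x^3 + 150x^2 + 500x + 625 = (x + 5)^4.

χ_A(x) = (x + 5)^4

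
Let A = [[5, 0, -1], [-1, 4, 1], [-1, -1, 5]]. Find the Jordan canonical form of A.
The characteristic polynomial is det(xI - A) = (x - 5)^2(x - 4), so the eigenvalues are 4 (algebraic multiplicity 1), 5 (algebraic multiplicity 2).

For λ = 4: algebraic multiplicity 1 gives one 1×1 block.

For λ = 5: rank(A - 5I) = 2, rank((A - 5I)^2) = 1. The eigenspace has dimension 3 - 2 = 1, so there is 1 Jordan block; the rank sequence gives block sizes [2].

Assembling the blocks gives the Jordan form J above.

J = [[4, 0, 0], [0, 5, 1], [0, 0, 5]]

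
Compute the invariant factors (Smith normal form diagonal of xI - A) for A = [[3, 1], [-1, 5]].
The Jordan structure of A has elementary divisors (x - 4)^2. Arranging the block sizes at each eigenvalue in decreasing order and taking row products gives the invariant factors.

Invariant factors (smallest first, each dividing the next): (x - 4)^2.

Check: the last factor (x - 4)^2 is the minimal polynomial, and the product (x - 4)^2 is the characteristic polynomial.

(x - 4)^2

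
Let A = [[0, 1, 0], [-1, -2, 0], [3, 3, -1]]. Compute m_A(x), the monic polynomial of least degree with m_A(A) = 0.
The characteristic polynomial factors as (x + 1)^3. The minimal polynomial is ∏(x - λ)^{k_λ} where k_λ is the size of the largest Jordan block at λ.

For λ = -1: rank(A + I) = 1, and the largest Jordan block has size 2 (the smallest k with rank((A + I)^k) = rank((A + I)^(k+1))).

So m_A(x) = (x + 1)^2.

m_A(x) = (x + 1)^2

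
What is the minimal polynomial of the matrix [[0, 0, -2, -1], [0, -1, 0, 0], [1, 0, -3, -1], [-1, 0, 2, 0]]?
The characteristic polynomial factors as (x + 1)^4. The minimal polynomial is ∏(x - λ)^{k_λ} where k_λ is the size of the largest Jordan block at λ.

For λ = -1: rank(A + I) = 1, and the largest Jordan block has size 2 (the smallest k with rank((A + I)^k) = rank((A + I)^(k+1))).

So m_A(x) = (x + 1)^2.

m_A(x) = (x + 1)^2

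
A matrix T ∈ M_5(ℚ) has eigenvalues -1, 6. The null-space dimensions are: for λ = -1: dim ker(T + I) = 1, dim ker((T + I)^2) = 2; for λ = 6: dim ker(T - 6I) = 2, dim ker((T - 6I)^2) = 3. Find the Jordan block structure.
λ = -1: successive nullity increments [1, 1] count blocks of size ≥ k; block sizes are [2].
λ = 6: successive nullity increments [2, 1] count blocks of size ≥ k; block sizes are [2, 1].

Jordan blocks: (-1, 2), (6, 2), (6, 1)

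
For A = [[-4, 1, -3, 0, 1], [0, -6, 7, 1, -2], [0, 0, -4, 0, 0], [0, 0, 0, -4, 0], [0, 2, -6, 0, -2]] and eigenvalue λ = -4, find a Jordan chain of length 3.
We seek v_1 ∈ ker((A + 4I)^3) \ ker((A + 4I)^2), then set v_{i+1} = (A + 4I) v_i.

One such chain is v_1 = [[0, 3, 1, 0, 0]]^T, v_2 = [[0, 1, 0, 0, 0]]^T, v_3 = [[1, -2, 0, 0, 2]]^T. Check: (A + 4I) v_3 = [[0, 0, 0, 0, 0]]^T = 0.

v_1 = [[0, 3, 1, 0, 0]]^T, v_2 = [[0, 1, 0, 0, 0]]^T, v_3 = [[1, -2, 0, 0, 2]]^T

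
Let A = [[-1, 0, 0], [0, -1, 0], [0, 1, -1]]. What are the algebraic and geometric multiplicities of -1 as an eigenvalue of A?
The characteristic polynomial is (x + 1)^3, so the factor x + 1 appears with exponent 3: the algebraic multiplicity is 3.

rank(A + I) = 1, so the eigenspace has dimension 3 - 1 = 2: the geometric multiplicity is 2.

Since 2 < 3, A is not diagonalizable.

algebraic multiplicity 3, geometric multiplicity 2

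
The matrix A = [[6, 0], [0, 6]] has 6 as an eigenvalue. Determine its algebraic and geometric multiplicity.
algebraic multiplicity 2, geometric multiplicity 2

The characteristic polynomial is (x - 6)^2, so the factor x - 6 appears with exponent 2: the algebraic multiplicity is 2.

rank(A - 6I) = 0, so the eigenspace has dimension 2 - 0 = 2: the geometric multiplicity is 2.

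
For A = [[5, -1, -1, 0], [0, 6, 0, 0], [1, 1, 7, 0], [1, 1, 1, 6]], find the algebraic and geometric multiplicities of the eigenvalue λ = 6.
algebraic multiplicity 4, geometric multiplicity 3

The characteristic polynomial is (x - 6)^4, so the factor x - 6 appears with exponent 4: the algebraic multiplicity is 4.

rank(A - 6I) = 1, so the eigenspace has dimension 4 - 1 = 3: the geometric multiplicity is 3.

Since 3 < 4, A is not diagonalizable.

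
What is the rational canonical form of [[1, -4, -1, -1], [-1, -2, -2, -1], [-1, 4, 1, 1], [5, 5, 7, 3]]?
The invariant factors of A (the non-unit diagonal entries of the Smith normal form of xI - A over ℚ[x]) are x(x - 1)^3, each dividing the next. The characteristic polynomial is their product, x(x - 1)^3.

The rational canonical form is the block-diagonal matrix of companion matrices C(f_i):
R = [[0, 0, 0, 0], [1, 0, 0, 1], [0, 1, 0, -3], [0, 0, 1, 3]].

R = [[0, 0, 0, 0], [1, 0, 0, 1], [0, 1, 0, -3], [0, 0, 1, 3]]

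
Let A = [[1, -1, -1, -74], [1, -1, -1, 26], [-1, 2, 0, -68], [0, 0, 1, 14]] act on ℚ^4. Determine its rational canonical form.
R = [[0, 0, 0, -100], [1, 0, 0, 140], [0, 1, 0, -69], [0, 0, 1, 14]]

The invariant factors of A (the non-unit diagonal entries of the Smith normal form of xI - A over ℚ[x]) are (x - 5)^2(x - 2)^2, each dividing the next. The characteristic polynomial is their product, (x - 5)^2(x - 2)^2.

The rational canonical form is the block-diagonal matrix of companion matrices C(f_i):
R = [[0, 0, 0, -100], [1, 0, 0, 140], [0, 1, 0, -69], [0, 0, 1, 14]].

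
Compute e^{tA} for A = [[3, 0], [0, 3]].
A has Jordan form J = [[3, 0], [0, 3]] with A = PJP^{-1}, so e^{tA} = P e^{tJ} P^{-1}.

For a Jordan block J_k(λ), e^{tJ_k(λ)} = e^{λt} · (I + tN + t^2 N^2/2! + ... + t^{k-1} N^{k-1}/(k-1)!) where N is the nilpotent superdiagonal part.

Assembling the blocks and conjugating back gives the entries of e^{tA} as shown above.

e^{tA} = [[e^{3*t}, 0], [0, e^{3*t}]]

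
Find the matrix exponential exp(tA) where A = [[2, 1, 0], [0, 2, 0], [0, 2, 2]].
A has Jordan form J = [[2, 1, 0], [0, 2, 0], [0, 0, 2]] with A = PJP^{-1}, so e^{tA} = P e^{tJ} P^{-1}.

For a Jordan block J_k(λ), e^{tJ_k(λ)} = e^{λt} · (I + tN + t^2 N^2/2! + ... + t^{k-1} N^{k-1}/(k-1)!) where N is the nilpotent superdiagonal part.

Assembling the blocks and conjugating back gives the entries of e^{tA} as shown above.

e^{tA} = [[e^{2*t}, t*e^{2*t}, 0], [0, e^{2*t}, 0], [0, 2*t*e^{2*t}, e^{2*t}]]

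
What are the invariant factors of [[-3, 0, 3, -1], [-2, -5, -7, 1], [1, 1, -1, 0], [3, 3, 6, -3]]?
The Jordan structure of A has elementary divisors (x + 3)^2, (x + 3)^2. Arranging the block sizes at each eigenvalue in decreasing order and taking row products gives the invariant factors.

Invariant factors (smallest first, each dividing the next): (x + 3)^2, (x + 3)^2.

Check: the last factor (x + 3)^2 is the minimal polynomial, and the product (x + 3)^4 is the characteristic polynomial.

(x + 3)^2, (x + 3)^2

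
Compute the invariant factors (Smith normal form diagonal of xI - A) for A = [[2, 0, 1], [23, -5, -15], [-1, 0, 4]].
The Jordan structure of A has elementary divisors (x + 5), (x - 3)^2. Arranging the block sizes at each eigenvalue in decreasing order and taking row products gives the invariant factors.

Invariant factors (smallest first, each dividing the next): (x - 3)^2(x + 5).

Check: the last factor (x - 3)^2(x + 5) is the minimal polynomial, and the product (x - 3)^2(x + 5) is the characteristic polynomial.

(x - 3)^2(x + 5)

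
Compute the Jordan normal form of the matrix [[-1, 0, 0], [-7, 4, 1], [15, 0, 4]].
J = [[-1, 0, 0], [0, 4, 1], [0, 0, 4]]

The characteristic polynomial is det(xI - A) = (x - 4)^2(x + 1), so the eigenvalues are -1 (algebraic multiplicity 1), 4 (algebraic multiplicity 2).

For λ = -1: algebraic multiplicity 1 gives one 1×1 block.

For λ = 4: rank(A - 4I) = 2, rank((A - 4I)^2) = 1. The eigenspace has dimension 3 - 2 = 1, so there is 1 Jordan block; the rank sequence gives block sizes [2].

Assembling the blocks gives the Jordan form J above.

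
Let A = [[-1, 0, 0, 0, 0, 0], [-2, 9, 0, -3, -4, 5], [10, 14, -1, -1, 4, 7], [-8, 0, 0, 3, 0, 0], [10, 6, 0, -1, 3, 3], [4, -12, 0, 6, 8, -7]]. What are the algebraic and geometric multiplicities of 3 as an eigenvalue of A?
algebraic multiplicity 3, geometric multiplicity 2

The characteristic polynomial is (x - 3)^3(x + 1)^3, so the factor x - 3 appears with exponent 3: the algebraic multiplicity is 3.

rank(A - 3I) = 4, so the eigenspace has dimension 6 - 4 = 2: the geometric multiplicity is 2.

Since 2 < 3, A is not diagonalizable.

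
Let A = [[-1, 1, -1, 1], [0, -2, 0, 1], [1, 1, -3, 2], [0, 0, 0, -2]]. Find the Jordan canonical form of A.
The characteristic polynomial is det(xI - A) = (x + 2)^4, so the eigenvalues are -2 (algebraic multiplicity 4).

For λ = -2: rank(A + 2I) = 2, rank((A + 2I)^2) = 0. The eigenspace has dimension 4 - 2 = 2, so there are 2 Jordan blocks; the rank sequence gives block sizes [2, 2].

Assembling the blocks gives the Jordan form J above.

J = [[-2, 1, 0, 0], [0, -2, 0, 0], [0, 0, -2, 1], [0, 0, 0, -2]]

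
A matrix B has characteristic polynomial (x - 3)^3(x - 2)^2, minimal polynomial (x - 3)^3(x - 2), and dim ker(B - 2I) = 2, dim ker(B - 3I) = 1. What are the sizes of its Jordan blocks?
λ = 2: algebraic multiplicity 2 (exponent in χ_B), largest block size 1 (exponent in m_B), 2 blocks (geometric multiplicity). These force block sizes [1, 1].
λ = 3: algebraic multiplicity 3 (exponent in χ_B), largest block size 3 (exponent in m_B), 1 block (geometric multiplicity). This forces block sizes [3].

Jordan blocks: (2, 1), (2, 1), (3, 3)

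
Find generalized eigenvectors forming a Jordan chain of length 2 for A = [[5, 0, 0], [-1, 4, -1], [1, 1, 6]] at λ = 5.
We seek v_1 ∈ ker((A - 5I)^2) \ ker(A - 5I), then set v_{i+1} = (A - 5I) v_i.

One such chain is v_1 = [[1, 1, -1]]^T, v_2 = [[0, -1, 1]]^T. Check: (A - 5I) v_2 = [[0, 0, 0]]^T = 0.

v_1 = [[1, 1, -1]]^T, v_2 = [[0, -1, 1]]^T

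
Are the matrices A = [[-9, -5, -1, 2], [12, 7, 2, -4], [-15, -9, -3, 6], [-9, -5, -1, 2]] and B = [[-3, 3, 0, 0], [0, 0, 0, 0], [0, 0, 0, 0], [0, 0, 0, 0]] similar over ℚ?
No.

Both have characteristic polynomial x^3(x + 3), but the minimal polynomial of A is x^2(x + 3) while the minimal polynomial of B is x(x + 3). The minimal polynomial is a similarity invariant, so A and B are not similar.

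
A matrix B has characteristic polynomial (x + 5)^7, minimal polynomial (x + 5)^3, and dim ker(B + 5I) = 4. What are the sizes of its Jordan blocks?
λ = -5: algebraic multiplicity 7 (exponent in χ_B), largest block size 3 (exponent in m_B), 4 blocks (geometric multiplicity). These force block sizes [3, 2, 1, 1].

Jordan blocks: (-5, 3), (-5, 2), (-5, 1), (-5, 1)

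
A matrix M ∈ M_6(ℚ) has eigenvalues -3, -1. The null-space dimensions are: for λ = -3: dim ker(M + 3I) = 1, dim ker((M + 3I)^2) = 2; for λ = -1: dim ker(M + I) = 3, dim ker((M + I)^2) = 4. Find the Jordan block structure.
Jordan blocks: (-3, 2), (-1, 2), (-1, 1), (-1, 1)

λ = -3: successive nullity increments [1, 1] count blocks of size ≥ k; block sizes are [2].
λ = -1: successive nullity increments [3, 1] count blocks of size ≥ k; block sizes are [2, 1, 1].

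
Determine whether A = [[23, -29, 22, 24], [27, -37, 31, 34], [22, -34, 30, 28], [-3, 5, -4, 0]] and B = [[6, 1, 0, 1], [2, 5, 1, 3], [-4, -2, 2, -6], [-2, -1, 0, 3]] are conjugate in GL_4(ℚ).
Two matrices over a field are similar if and only if they have the same invariant factors.

Both A and B have characteristic polynomial (x - 4)^4 and minimal polynomial (x - 4)^3. Computing further, both have invariant factors x - 4, (x - 4)^3. Hence A and B are similar.

Yes.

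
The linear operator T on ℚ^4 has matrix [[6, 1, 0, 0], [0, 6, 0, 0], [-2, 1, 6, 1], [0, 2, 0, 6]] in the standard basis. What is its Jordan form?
The characteristic polynomial is det(xI - A) = (x - 6)^4, so the eigenvalues are 6 (algebraic multiplicity 4).

For λ = 6: rank(A - 6I) = 2, rank((A - 6I)^2) = 0. The eigenspace has dimension 4 - 2 = 2, so there are 2 Jordan blocks; the rank sequence gives block sizes [2, 2].

Assembling the blocks gives the Jordan form J above.

J = [[6, 1, 0, 0], [0, 6, 0, 0], [0, 0, 6, 1], [0, 0, 0, 6]]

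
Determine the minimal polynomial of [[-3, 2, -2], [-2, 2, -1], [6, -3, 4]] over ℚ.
m_A(x) = (x - 1)^2

The characteristic polynomial factors as (x - 1)^3. The minimal polynomial is ∏(x - λ)^{k_λ} where k_λ is the size of the largest Jordan block at λ.

For λ = 1: rank(A - I) = 1, and the largest Jordan block has size 2 (the smallest k with rank((A - I)^k) = rank((A - I)^(k+1))).

So m_A(x) = (x - 1)^2.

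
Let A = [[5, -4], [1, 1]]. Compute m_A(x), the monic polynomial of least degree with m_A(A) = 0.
m_A(x) = (x - 3)^2

The characteristic polynomial factors as (x - 3)^2. The minimal polynomial is ∏(x - λ)^{k_λ} where k_λ is the size of the largest Jordan block at λ.

For λ = 3: rank(A - 3I) = 1, and the largest Jordan block has size 2 (the smallest k with rank((A - 3I)^k) = rank((A - 3I)^(k+1))).

So m_A(x) = (x - 3)^2.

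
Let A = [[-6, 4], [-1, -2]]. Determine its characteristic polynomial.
xI - A = [[x + 6, -4], [1, x + 2]].

Expanding det(xI - A) along the first row:
det(xI - A) = + (x + 6)·det([[x + 2]]) - (-4)·det([[1]]).

Evaluating gives χ_A(x) = x^2 + 8x + 16 = (x + 4)^2.

χ_A(x) = (x + 4)^2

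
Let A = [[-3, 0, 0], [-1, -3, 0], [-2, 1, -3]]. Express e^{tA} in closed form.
e^{tA} = [[e^{-3*t}, 0, 0], [-t*e^{-3*t}, e^{-3*t}, 0], [t*(-t - 4)*e^{-3*t}/2, t*e^{-3*t}, e^{-3*t}]]

A has Jordan form J = [[-3, 1, 0], [0, -3, 1], [0, 0, -3]] with A = PJP^{-1}, so e^{tA} = P e^{tJ} P^{-1}.

For a Jordan block J_k(λ), e^{tJ_k(λ)} = e^{λt} · (I + tN + t^2 N^2/2! + ... + t^{k-1} N^{k-1}/(k-1)!) where N is the nilpotent superdiagonal part.

Assembling the blocks and conjugating back gives the entries of e^{tA} as shown above.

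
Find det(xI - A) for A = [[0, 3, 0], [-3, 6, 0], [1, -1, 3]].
xI - A = [[x, -3, 0], [3, x - 6, 0], [-1, 1, x - 3]].

Expanding det(xI - A) along the first row:
det(xI - A) = + (x)·det([[x - 6, 0], [1, x - 3]]) - (-3)·det([[3, 0], [-1, x - 3]]) + (0)·det([[3, x - 6], [-1, 1]]).

Evaluating gives χ_A(x) = x^3 - 9x^2 + 27x - 27 = (x - 3)^3.

χ_A(x) = (x - 3)^3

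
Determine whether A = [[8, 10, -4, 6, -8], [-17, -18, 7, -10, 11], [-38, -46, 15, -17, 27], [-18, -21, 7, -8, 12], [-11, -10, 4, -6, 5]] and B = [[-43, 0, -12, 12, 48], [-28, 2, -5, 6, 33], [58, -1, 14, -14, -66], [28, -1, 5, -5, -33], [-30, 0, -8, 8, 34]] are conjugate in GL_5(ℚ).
Both have characteristic polynomial (x - 2)(x - 1)^3(x + 3), but the minimal polynomial of A is (x - 2)(x - 1)^3(x + 3) while the minimal polynomial of B is (x - 2)(x - 1)^2(x + 3). The minimal polynomial is a similarity invariant, so A and B are not similar.

No.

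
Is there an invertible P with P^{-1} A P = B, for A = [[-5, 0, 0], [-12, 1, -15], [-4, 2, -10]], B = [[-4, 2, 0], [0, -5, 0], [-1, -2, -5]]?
Yes.

Two matrices over a field are similar if and only if they have the same invariant factors.

Both A and B have characteristic polynomial (x + 4)(x + 5)^2 and minimal polynomial (x + 4)(x + 5). Computing further, both have invariant factors x + 5, (x + 4)(x + 5). Hence A and B are similar.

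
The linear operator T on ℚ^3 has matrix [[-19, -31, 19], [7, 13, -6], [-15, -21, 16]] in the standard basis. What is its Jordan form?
J = [[3, 1, 0], [0, 3, 0], [0, 0, 4]]

The characteristic polynomial is det(xI - A) = (x - 4)(x - 3)^2, so the eigenvalues are 3 (algebraic multiplicity 2), 4 (algebraic multiplicity 1).

For λ = 3: rank(A - 3I) = 2, rank((A - 3I)^2) = 1. The eigenspace has dimension 3 - 2 = 1, so there is 1 Jordan block; the rank sequence gives block sizes [2].

For λ = 4: algebraic multiplicity 1 gives one 1×1 block.

Assembling the blocks gives the Jordan form J above.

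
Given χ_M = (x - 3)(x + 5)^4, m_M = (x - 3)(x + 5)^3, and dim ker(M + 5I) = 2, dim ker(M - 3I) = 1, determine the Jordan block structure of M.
λ = -5: algebraic multiplicity 4 (exponent in χ_M), largest block size 3 (exponent in m_M), 2 blocks (geometric multiplicity). These force block sizes [3, 1].
λ = 3: algebraic multiplicity 1 (exponent in χ_M), largest block size 1 (exponent in m_M), 1 block (geometric multiplicity). This forces block sizes [1].

Jordan blocks: (-5, 3), (-5, 1), (3, 1)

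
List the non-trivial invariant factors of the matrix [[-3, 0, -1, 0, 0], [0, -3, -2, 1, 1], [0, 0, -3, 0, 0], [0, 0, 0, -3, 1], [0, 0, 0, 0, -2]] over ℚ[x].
(x + 3)^2, (x + 2)(x + 3)^2

The Jordan structure of A has elementary divisors (x + 3)^2, (x + 3)^2, (x + 2). Arranging the block sizes at each eigenvalue in decreasing order and taking row products gives the invariant factors.

Invariant factors (smallest first, each dividing the next): (x + 3)^2, (x + 2)(x + 3)^2.

Check: the last factor (x + 2)(x + 3)^2 is the minimal polynomial, and the product (x + 2)(x + 3)^4 is the characteristic polynomial.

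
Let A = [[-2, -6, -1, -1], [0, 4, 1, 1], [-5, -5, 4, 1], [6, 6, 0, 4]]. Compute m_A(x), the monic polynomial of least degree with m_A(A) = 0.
m_A(x) = (x - 4)^3(x + 2)

The characteristic polynomial factors as (x - 4)^3(x + 2). The minimal polynomial is ∏(x - λ)^{k_λ} where k_λ is the size of the largest Jordan block at λ.

For λ = -2: rank(A + 2I) = 3, and the largest Jordan block has size 1 (the smallest k with rank((A + 2I)^k) = rank((A + 2I)^(k+1))).
For λ = 4: rank(A - 4I) = 3, and the largest Jordan block has size 3 (the smallest k with rank((A - 4I)^k) = rank((A - 4I)^(k+1))).

So m_A(x) = (x - 4)^3(x + 2).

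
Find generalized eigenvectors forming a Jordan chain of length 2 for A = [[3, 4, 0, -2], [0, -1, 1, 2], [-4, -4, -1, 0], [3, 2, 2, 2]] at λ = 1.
v_1 = [[0, 0, 1, 0]]^T, v_2 = [[0, 1, -2, 2]]^T

We seek v_1 ∈ ker((A - I)^2) \ ker(A - I), then set v_{i+1} = (A - I) v_i.

One such chain is v_1 = [[0, 0, 1, 0]]^T, v_2 = [[0, 1, -2, 2]]^T. Check: (A - I) v_2 = [[0, 0, 0, 0]]^T = 0.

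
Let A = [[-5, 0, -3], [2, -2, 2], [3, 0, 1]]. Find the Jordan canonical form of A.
The characteristic polynomial is det(xI - A) = (x + 2)^3, so the eigenvalues are -2 (algebraic multiplicity 3).

For λ = -2: rank(A + 2I) = 1, rank((A + 2I)^2) = 0. The eigenspace has dimension 3 - 1 = 2, so there are 2 Jordan blocks; the rank sequence gives block sizes [2, 1].

Assembling the blocks gives the Jordan form J above.

J = [[-2, 1, 0], [0, -2, 0], [0, 0, -2]]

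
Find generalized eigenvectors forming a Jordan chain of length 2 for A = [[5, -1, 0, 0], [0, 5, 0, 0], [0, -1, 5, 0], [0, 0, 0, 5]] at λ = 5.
We seek v_1 ∈ ker((A - 5I)^2) \ ker(A - 5I), then set v_{i+1} = (A - 5I) v_i.

One such chain is v_1 = [[-5, 1, -2, 2]]^T, v_2 = [[-1, 0, -1, 0]]^T. Check: (A - 5I) v_2 = [[0, 0, 0, 0]]^T = 0.

v_1 = [[-5, 1, -2, 2]]^T, v_2 = [[-1, 0, -1, 0]]^T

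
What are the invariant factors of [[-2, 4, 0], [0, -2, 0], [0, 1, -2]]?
x + 2, (x + 2)^2

The Jordan structure of A has elementary divisors (x + 2)^2, (x + 2). Arranging the block sizes at each eigenvalue in decreasing order and taking row products gives the invariant factors.

Invariant factors (smallest first, each dividing the next): x + 2, (x + 2)^2.

Check: the last factor (x + 2)^2 is the minimal polynomial, and the product (x + 2)^3 is the characteristic polynomial.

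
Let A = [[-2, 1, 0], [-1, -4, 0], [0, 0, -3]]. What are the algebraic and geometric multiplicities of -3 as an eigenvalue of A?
algebraic multiplicity 3, geometric multiplicity 2

The characteristic polynomial is (x + 3)^3, so the factor x + 3 appears with exponent 3: the algebraic multiplicity is 3.

rank(A + 3I) = 1, so the eigenspace has dimension 3 - 1 = 2: the geometric multiplicity is 2.

Since 2 < 3, A is not diagonalizable.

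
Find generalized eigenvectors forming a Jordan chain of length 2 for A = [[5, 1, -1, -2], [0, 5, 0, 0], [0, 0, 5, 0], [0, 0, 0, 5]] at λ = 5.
v_1 = [[-1, 1, 0, 0]]^T, v_2 = [[1, 0, 0, 0]]^T

We seek v_1 ∈ ker((A - 5I)^2) \ ker(A - 5I), then set v_{i+1} = (A - 5I) v_i.

One such chain is v_1 = [[-1, 1, 0, 0]]^T, v_2 = [[1, 0, 0, 0]]^T. Check: (A - 5I) v_2 = [[0, 0, 0, 0]]^T = 0.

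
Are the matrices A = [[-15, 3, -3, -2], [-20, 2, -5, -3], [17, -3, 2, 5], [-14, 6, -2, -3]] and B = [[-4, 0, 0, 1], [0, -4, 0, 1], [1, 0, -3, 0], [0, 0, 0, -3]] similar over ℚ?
Both have characteristic polynomial (x + 3)^2(x + 4)^2, but the minimal polynomial of A is (x + 3)^2(x + 4)^2 while the minimal polynomial of B is (x + 3)^2(x + 4). The minimal polynomial is a similarity invariant, so A and B are not similar.

No.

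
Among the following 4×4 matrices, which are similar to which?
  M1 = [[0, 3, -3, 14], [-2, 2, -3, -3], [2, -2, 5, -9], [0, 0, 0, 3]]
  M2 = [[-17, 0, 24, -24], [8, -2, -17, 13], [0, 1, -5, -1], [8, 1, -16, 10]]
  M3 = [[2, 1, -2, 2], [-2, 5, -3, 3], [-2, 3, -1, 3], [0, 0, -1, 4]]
2 classes: {M1, M3}, {M2}

Characteristic polynomials: χ_{M1} = (x - 3)^2(x - 2)^2, χ_{M2} = (x + 1)(x + 4)^2(x + 5), χ_{M3} = (x - 3)^2(x - 2)^2.

{M1, M3}: invariant factors (x - 3)^2(x - 2)^2.

{M2}: invariant factors (x + 1)(x + 4)^2(x + 5).

Matrices are similar if and only if their invariant-factor lists agree; the partition into similarity classes is {M1, M3}, {M2}.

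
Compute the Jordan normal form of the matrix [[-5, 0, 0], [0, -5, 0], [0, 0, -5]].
J = [[-5, 0, 0], [0, -5, 0], [0, 0, -5]]

The characteristic polynomial is det(xI - A) = (x + 5)^3, so the eigenvalues are -5 (algebraic multiplicity 3).

For λ = -5: rank(A + 5I) = 0. The eigenspace has dimension 3 - 0 = 3, so there are 3 Jordan blocks; the rank sequence gives block sizes [1, 1, 1].

Assembling the blocks gives the Jordan form J above.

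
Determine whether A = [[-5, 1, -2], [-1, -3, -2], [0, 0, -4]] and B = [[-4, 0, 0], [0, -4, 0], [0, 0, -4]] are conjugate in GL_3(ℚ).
Both have characteristic polynomial (x + 4)^3, but the minimal polynomial of A is (x + 4)^2 while the minimal polynomial of B is x + 4. The minimal polynomial is a similarity invariant, so A and B are not similar.

No.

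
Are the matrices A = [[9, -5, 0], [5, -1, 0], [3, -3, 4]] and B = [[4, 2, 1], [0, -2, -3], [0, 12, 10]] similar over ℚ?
Two matrices over a field are similar if and only if they have the same invariant factors.

Both A and B have characteristic polynomial (x - 4)^3 and minimal polynomial (x - 4)^2. Computing further, both have invariant factors x - 4, (x - 4)^2. Hence A and B are similar.

Yes.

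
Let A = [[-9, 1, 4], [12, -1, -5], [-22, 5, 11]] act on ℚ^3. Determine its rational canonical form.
The invariant factors of A (the non-unit diagonal entries of the Smith normal form of xI - A over ℚ[x]) are (x - 2)(x^2 + x + 2), each dividing the next. The characteristic polynomial is their product, (x - 2)(x^2 + x + 2).

The rational canonical form is the block-diagonal matrix of companion matrices C(f_i):
R = [[0, 0, 4], [1, 0, 0], [0, 1, 1]].

Note the characteristic polynomial does not split into linear factors over ℚ, so A has no Jordan form over ℚ; the rational canonical form exists over any field.

R = [[0, 0, 4], [1, 0, 0], [0, 1, 1]]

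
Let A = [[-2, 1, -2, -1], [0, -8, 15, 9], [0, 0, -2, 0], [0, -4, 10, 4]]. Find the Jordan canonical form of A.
The characteristic polynomial is det(xI - A) = (x + 2)^4, so the eigenvalues are -2 (algebraic multiplicity 4).

For λ = -2: rank(A + 2I) = 2, rank((A + 2I)^2) = 1, rank((A + 2I)^3) = 0. The eigenspace has dimension 4 - 2 = 2, so there are 2 Jordan blocks; the rank sequence gives block sizes [3, 1].

Assembling the blocks gives the Jordan form J above.

J = [[-2, 1, 0, 0], [0, -2, 1, 0], [0, 0, -2, 0], [0, 0, 0, -2]]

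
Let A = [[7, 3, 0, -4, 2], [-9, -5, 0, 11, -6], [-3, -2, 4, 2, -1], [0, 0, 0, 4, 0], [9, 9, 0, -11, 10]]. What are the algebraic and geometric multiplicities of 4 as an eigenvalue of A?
The characteristic polynomial is (x - 4)^5, so the factor x - 4 appears with exponent 5: the algebraic multiplicity is 5.

rank(A - 4I) = 3, so the eigenspace has dimension 5 - 3 = 2: the geometric multiplicity is 2.

Since 2 < 5, A is not diagonalizable.

algebraic multiplicity 5, geometric multiplicity 2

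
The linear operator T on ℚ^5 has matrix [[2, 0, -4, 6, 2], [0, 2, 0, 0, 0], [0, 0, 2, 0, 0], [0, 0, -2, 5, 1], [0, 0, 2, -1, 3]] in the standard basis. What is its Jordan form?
J = [[2, 0, 0, 0, 0], [0, 2, 0, 0, 0], [0, 0, 2, 0, 0], [0, 0, 0, 4, 1], [0, 0, 0, 0, 4]]

The characteristic polynomial is det(xI - A) = (x - 4)^2(x - 2)^3, so the eigenvalues are 2 (algebraic multiplicity 3), 4 (algebraic multiplicity 2).

For λ = 2: rank(A - 2I) = 2. The eigenspace has dimension 5 - 2 = 3, so there are 3 Jordan blocks; the rank sequence gives block sizes [1, 1, 1].

For λ = 4: rank(A - 4I) = 4, rank((A - 4I)^2) = 3. The eigenspace has dimension 5 - 4 = 1, so there is 1 Jordan block; the rank sequence gives block sizes [2].

Assembling the blocks gives the Jordan form J above.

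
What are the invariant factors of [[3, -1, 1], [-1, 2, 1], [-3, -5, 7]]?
The Jordan structure of A has elementary divisors (x - 4)^3. Arranging the block sizes at each eigenvalue in decreasing order and taking row products gives the invariant factors.

Invariant factors (smallest first, each dividing the next): (x - 4)^3.

Check: the last factor (x - 4)^3 is the minimal polynomial, and the product (x - 4)^3 is the characteristic polynomial.

(x - 4)^3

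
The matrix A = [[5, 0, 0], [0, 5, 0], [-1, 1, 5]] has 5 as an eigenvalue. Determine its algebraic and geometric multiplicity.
The characteristic polynomial is (x - 5)^3, so the factor x - 5 appears with exponent 3: the algebraic multiplicity is 3.

rank(A - 5I) = 1, so the eigenspace has dimension 3 - 1 = 2: the geometric multiplicity is 2.

Since 2 < 3, A is not diagonalizable.

algebraic multiplicity 3, geometric multiplicity 2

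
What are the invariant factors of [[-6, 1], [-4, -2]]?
(x + 4)^2

The Jordan structure of A has elementary divisors (x + 4)^2. Arranging the block sizes at each eigenvalue in decreasing order and taking row products gives the invariant factors.

Invariant factors (smallest first, each dividing the next): (x + 4)^2.

Check: the last factor (x + 4)^2 is the minimal polynomial, and the product (x + 4)^2 is the characteristic polynomial.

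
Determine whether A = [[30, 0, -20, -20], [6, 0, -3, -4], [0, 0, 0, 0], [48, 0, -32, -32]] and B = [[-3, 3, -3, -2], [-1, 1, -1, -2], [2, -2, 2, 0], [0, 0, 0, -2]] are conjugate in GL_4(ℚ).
Two matrices over a field are similar if and only if they have the same invariant factors.

Both A and B have characteristic polynomial x^3(x + 2) and minimal polynomial x^2(x + 2). Computing further, both have invariant factors x, x^2(x + 2). Hence A and B are similar.

Yes.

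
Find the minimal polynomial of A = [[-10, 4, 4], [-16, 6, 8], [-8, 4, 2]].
m_A(x) = (x - 2)(x + 2)

The characteristic polynomial factors as (x - 2)(x + 2)^2. The minimal polynomial is ∏(x - λ)^{k_λ} where k_λ is the size of the largest Jordan block at λ.

For λ = -2: rank(A + 2I) = 1, and the largest Jordan block has size 1 (the smallest k with rank((A + 2I)^k) = rank((A + 2I)^(k+1))).
For λ = 2: rank(A - 2I) = 2, and the largest Jordan block has size 1 (the smallest k with rank((A - 2I)^k) = rank((A - 2I)^(k+1))).

So m_A(x) = (x - 2)(x + 2).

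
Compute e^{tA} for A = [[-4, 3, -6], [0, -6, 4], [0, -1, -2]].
e^{tA} = [[e^{-4*t}, 3*t*e^{-4*t}, -6*t*e^{-4*t}], [0, (1 - 2*t)*e^{-4*t}, 4*t*e^{-4*t}], [0, -t*e^{-4*t}, (2*t + 1)*e^{-4*t}]]

A has Jordan form J = [[-4, 1, 0], [0, -4, 0], [0, 0, -4]] with A = PJP^{-1}, so e^{tA} = P e^{tJ} P^{-1}.

For a Jordan block J_k(λ), e^{tJ_k(λ)} = e^{λt} · (I + tN + t^2 N^2/2! + ... + t^{k-1} N^{k-1}/(k-1)!) where N is the nilpotent superdiagonal part.

Assembling the blocks and conjugating back gives the entries of e^{tA} as shown above.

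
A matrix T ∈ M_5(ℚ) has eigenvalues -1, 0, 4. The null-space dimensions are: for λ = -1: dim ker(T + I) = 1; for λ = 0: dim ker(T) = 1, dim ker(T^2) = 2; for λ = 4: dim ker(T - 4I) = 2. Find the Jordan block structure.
Jordan blocks: (-1, 1), (0, 2), (4, 1), (4, 1)

λ = -1: successive nullity increments [1] count blocks of size ≥ k; block sizes are [1].
λ = 0: successive nullity increments [1, 1] count blocks of size ≥ k; block sizes are [2].
λ = 4: successive nullity increments [2] count blocks of size ≥ k; block sizes are [1, 1].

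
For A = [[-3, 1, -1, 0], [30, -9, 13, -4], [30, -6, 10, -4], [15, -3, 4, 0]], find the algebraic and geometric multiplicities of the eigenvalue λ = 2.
The characteristic polynomial is (x - 2)^2(x + 3)^2, so the factor x - 2 appears with exponent 2: the algebraic multiplicity is 2.

rank(A - 2I) = 3, so the eigenspace has dimension 4 - 3 = 1: the geometric multiplicity is 1.

Since 1 < 2, A is not diagonalizable.

algebraic multiplicity 2, geometric multiplicity 1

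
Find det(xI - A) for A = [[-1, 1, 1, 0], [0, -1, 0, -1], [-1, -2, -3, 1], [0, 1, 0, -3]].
χ_A(x) = (x + 2)^4

xI - A = [[x + 1, -1, -1, 0], [0, x + 1, 0, 1], [1, 2, x + 3, -1], [0, -1, 0, x + 3]].

Expanding det(xI - A) along the first row:
det(xI - A) = + (x + 1)·det([[x + 1, 0, 1], [2, x + 3, -1], [-1, 0, x + 3]]) - (-1)·det([[0, 0, 1], [1, x + 3, -1], [0, 0, x + 3]]) + (-1)·det([[0, x + 1, 1], [1, 2, -1], [0, -1, x + 3]]) - (0)·det([[0, x + 1, 0], [1, 2, x + 3], [0, -1, 0]]).

Evaluating gives χ_A(x) = x^4 + 8x^3 + 24x^2 + 32x + 16 = (x + 2)^4.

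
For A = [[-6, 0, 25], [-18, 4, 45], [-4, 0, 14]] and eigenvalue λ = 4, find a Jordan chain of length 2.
v_1 = [[2, 3, 1]]^T, v_2 = [[5, 9, 2]]^T

We seek v_1 ∈ ker((A - 4I)^2) \ ker(A - 4I), then set v_{i+1} = (A - 4I) v_i.

One such chain is v_1 = [[2, 3, 1]]^T, v_2 = [[5, 9, 2]]^T. Check: (A - 4I) v_2 = [[0, 0, 0]]^T = 0.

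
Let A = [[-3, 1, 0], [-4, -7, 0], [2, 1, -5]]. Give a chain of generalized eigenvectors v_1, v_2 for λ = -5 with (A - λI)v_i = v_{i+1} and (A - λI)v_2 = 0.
v_1 = [[0, 1, 0]]^T, v_2 = [[1, -2, 1]]^T

We seek v_1 ∈ ker((A + 5I)^2) \ ker(A + 5I), then set v_{i+1} = (A + 5I) v_i.

One such chain is v_1 = [[0, 1, 0]]^T, v_2 = [[1, -2, 1]]^T. Check: (A + 5I) v_2 = [[0, 0, 0]]^T = 0.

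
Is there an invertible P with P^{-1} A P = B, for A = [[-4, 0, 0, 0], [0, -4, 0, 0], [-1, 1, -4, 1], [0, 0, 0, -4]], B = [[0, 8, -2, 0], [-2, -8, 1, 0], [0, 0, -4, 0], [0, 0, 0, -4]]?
Yes.

Two matrices over a field are similar if and only if they have the same invariant factors.

Both A and B have characteristic polynomial (x + 4)^4 and minimal polynomial (x + 4)^2. Computing further, both have invariant factors x + 4, x + 4, (x + 4)^2. Hence A and B are similar.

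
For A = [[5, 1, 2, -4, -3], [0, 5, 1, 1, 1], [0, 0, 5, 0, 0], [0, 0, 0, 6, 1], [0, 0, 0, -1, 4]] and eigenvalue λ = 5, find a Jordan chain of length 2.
v_1 = [[0, 4, 0, 1, 0]]^T, v_2 = [[0, 1, 0, 1, -1]]^T

We seek v_1 ∈ ker((A - 5I)^2) \ ker(A - 5I), then set v_{i+1} = (A - 5I) v_i.

One such chain is v_1 = [[0, 4, 0, 1, 0]]^T, v_2 = [[0, 1, 0, 1, -1]]^T. Check: (A - 5I) v_2 = [[0, 0, 0, 0, 0]]^T = 0.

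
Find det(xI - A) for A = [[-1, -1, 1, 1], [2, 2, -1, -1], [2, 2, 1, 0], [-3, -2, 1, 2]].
xI - A = [[x + 1, 1, -1, -1], [-2, x - 2, 1, 1], [-2, -2, x - 1, 0], [3, 2, -1, x - 2]].

Expanding det(xI - A) along the first row:
det(xI - A) = + (x + 1)·det([[x - 2, 1, 1], [-2, x - 1, 0], [2, -1, x - 2]]) - (1)·det([[-2, 1, 1], [-2, x - 1, 0], [3, -1, x - 2]]) + (-1)·det([[-2, x - 2, 1], [-2, -2, 0], [3, 2, x - 2]]) - (-1)·det([[-2, x - 2, 1], [-2, -2, x - 1], [3, 2, -1]]).

Evaluating gives χ_A(x) = x^4 - 4x^3 + 6x^2 - 4x + 1 = (x - 1)^4.

χ_A(x) = (x - 1)^4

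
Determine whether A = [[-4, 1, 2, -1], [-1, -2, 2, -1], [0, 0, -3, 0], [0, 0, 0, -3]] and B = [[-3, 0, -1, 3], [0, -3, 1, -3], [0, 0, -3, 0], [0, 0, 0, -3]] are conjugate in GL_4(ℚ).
Two matrices over a field are similar if and only if they have the same invariant factors.

Both A and B have characteristic polynomial (x + 3)^4 and minimal polynomial (x + 3)^2. Computing further, both have invariant factors x + 3, x + 3, (x + 3)^2. Hence A and B are similar.

Yes.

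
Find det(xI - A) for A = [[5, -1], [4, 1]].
χ_A(x) = (x - 3)^2

xI - A = [[x - 5, 1], [-4, x - 1]].

Expanding det(xI - A) along the first row:
det(xI - A) = + (x - 5)·det([[x - 1]]) - (1)·det([[-4]]).

Evaluating gives χ_A(x) = x^2 - 6x + 9 = (x - 3)^2.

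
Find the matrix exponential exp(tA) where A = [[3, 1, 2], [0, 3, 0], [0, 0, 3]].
A has Jordan form J = [[3, 1, 0], [0, 3, 0], [0, 0, 3]] with A = PJP^{-1}, so e^{tA} = P e^{tJ} P^{-1}.

For a Jordan block J_k(λ), e^{tJ_k(λ)} = e^{λt} · (I + tN + t^2 N^2/2! + ... + t^{k-1} N^{k-1}/(k-1)!) where N is the nilpotent superdiagonal part.

Assembling the blocks and conjugating back gives the entries of e^{tA} as shown above.

e^{tA} = [[e^{3*t}, t*e^{3*t}, 2*t*e^{3*t}], [0, e^{3*t}, 0], [0, 0, e^{3*t}]]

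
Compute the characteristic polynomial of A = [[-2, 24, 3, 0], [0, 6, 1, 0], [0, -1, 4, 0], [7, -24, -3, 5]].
χ_A(x) = (x - 5)^3(x + 2)

xI - A = [[x + 2, -24, -3, 0], [0, x - 6, -1, 0], [0, 1, x - 4, 0], [-7, 24, 3, x - 5]].

Expanding det(xI - A) along the first row:
det(xI - A) = + (x + 2)·det([[x - 6, -1, 0], [1, x - 4, 0], [24, 3, x - 5]]) - (-24)·det([[0, -1, 0], [0, x - 4, 0], [-7, 3, x - 5]]) + (-3)·det([[0, x - 6, 0], [0, 1, 0], [-7, 24, x - 5]]) - (0)·det([[0, x - 6, -1], [0, 1, x - 4], [-7, 24, 3]]).

Evaluating gives χ_A(x) = x^4 - 13x^3 + 45x^2 + 25x - 250 = (x - 5)^3(x + 2).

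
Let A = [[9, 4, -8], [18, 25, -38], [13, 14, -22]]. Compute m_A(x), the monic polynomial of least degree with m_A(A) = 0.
m_A(x) = (x - 6)(x - 5)(x - 1)

The characteristic polynomial factors as (x - 6)(x - 5)(x - 1). The minimal polynomial is ∏(x - λ)^{k_λ} where k_λ is the size of the largest Jordan block at λ.

For λ = 1: rank(A - I) = 2, and the largest Jordan block has size 1 (the smallest k with rank((A - I)^k) = rank((A - I)^(k+1))).
For λ = 5: rank(A - 5I) = 2, and the largest Jordan block has size 1 (the smallest k with rank((A - 5I)^k) = rank((A - 5I)^(k+1))).
For λ = 6: rank(A - 6I) = 2, and the largest Jordan block has size 1 (the smallest k with rank((A - 6I)^k) = rank((A - 6I)^(k+1))).

So m_A(x) = (x - 6)(x - 5)(x - 1).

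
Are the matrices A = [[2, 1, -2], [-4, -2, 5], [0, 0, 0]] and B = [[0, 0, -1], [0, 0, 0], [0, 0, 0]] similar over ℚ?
No.

Both have characteristic polynomial x^3, but the minimal polynomial of A is x^3 while the minimal polynomial of B is x^2. The minimal polynomial is a similarity invariant, so A and B are not similar.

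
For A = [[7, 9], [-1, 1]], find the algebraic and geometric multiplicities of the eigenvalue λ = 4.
The characteristic polynomial is (x - 4)^2, so the factor x - 4 appears with exponent 2: the algebraic multiplicity is 2.

rank(A - 4I) = 1, so the eigenspace has dimension 2 - 1 = 1: the geometric multiplicity is 1.

Since 1 < 2, A is not diagonalizable.

algebraic multiplicity 2, geometric multiplicity 1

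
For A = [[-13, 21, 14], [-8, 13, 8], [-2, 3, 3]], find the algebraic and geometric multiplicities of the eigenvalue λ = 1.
algebraic multiplicity 3, geometric multiplicity 2

The characteristic polynomial is (x - 1)^3, so the factor x - 1 appears with exponent 3: the algebraic multiplicity is 3.

rank(A - I) = 1, so the eigenspace has dimension 3 - 1 = 2: the geometric multiplicity is 2.

Since 2 < 3, A is not diagonalizable.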